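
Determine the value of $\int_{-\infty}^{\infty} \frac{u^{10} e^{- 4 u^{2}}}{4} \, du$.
$\frac{945 \sqrt{\pi}}{262144}$

Consider the simpler parametrised integral
$$J(a) = \int_{-\infty}^{\infty} \frac{e^{- a u^{2}}}{4} \, du = \frac{\sqrt{\pi}}{4 \sqrt{a}}.$$

Differentiating under the integral sign brings down a factor of $(-u^2)$:
$$\frac{dJ}{da} = \int_{-\infty}^{\infty} - \frac{u^{2} e^{- a u^{2}}}{4} \, du = - \frac{\sqrt{\pi}}{8 a^{\frac{3}{2}}}.$$

Repeating $5$ times in total — each differentiation brings down another $(-u^2)$ — gives
$$\frac{d^{5}J}{da^{5}} = \int_{-\infty}^{\infty} - \frac{u^{10} e^{- a u^{2}}}{4} \, du = - \frac{945 \sqrt{\pi}}{128 a^{\frac{11}{2}}},$$
and the integrand here is $(-1)^{5}$ times the target integrand, so $I = (-1)^{5}\,\frac{d^{5}J}{da^{5}} = \frac{945 \sqrt{\pi}}{128 a^{\frac{11}{2}}}$.

Setting $a = 4$:
$$I = \frac{945 \sqrt{\pi}}{262144}.$$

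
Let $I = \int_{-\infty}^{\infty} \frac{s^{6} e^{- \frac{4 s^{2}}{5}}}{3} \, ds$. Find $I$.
$\frac{625 \sqrt{5} \sqrt{\pi}}{1024}$

Begin with the known integral
$$J(a) = \int_{-\infty}^{\infty} \frac{e^{- a s^{2}}}{3} \, ds = \frac{\sqrt{\pi}}{3 \sqrt{a}}.$$

Differentiating under the integral sign brings down a factor of $(-s^2)$:
$$\frac{dJ}{da} = \int_{-\infty}^{\infty} - \frac{s^{2} e^{- a s^{2}}}{3} \, ds = - \frac{\sqrt{\pi}}{6 a^{\frac{3}{2}}}.$$

Repeating $3$ times in total — each differentiation brings down another $(-s^2)$ — gives
$$\frac{d^{3}J}{da^{3}} = \int_{-\infty}^{\infty} - \frac{s^{6} e^{- a s^{2}}}{3} \, ds = - \frac{5 \sqrt{\pi}}{8 a^{\frac{7}{2}}},$$
and the integrand here is $(-1)^{3}$ times the target integrand, so $I = (-1)^{3}\,\frac{d^{3}J}{da^{3}} = \frac{5 \sqrt{\pi}}{8 a^{\frac{7}{2}}}$.

Setting $a = \frac{4}{5}$:
$$I = \frac{625 \sqrt{5} \sqrt{\pi}}{1024}.$$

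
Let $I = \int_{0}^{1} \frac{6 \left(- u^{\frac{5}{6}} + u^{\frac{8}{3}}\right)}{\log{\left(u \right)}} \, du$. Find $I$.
$\log{\left(64 \right)}$

Introduce a parameter $a$ in the exponent: let $I(a) = \int_{0}^{1} \frac{6 \left(u^{\frac{8}{3}} - u^{a}\right)}{\log{\left(u \right)}} \, du$.

Since $\dfrac{\partial}{\partial a}\,u^{a} = u^{a} \ln u$, the $\ln u$ in the denominator cancels and
$$\frac{dI}{da} = \int_{0}^{1} -6 u^{a} \, du = -6 \left[\frac{u^{a+1}}{a+1}\right]_0^1 = - \frac{6}{a + 1}.$$

Integrating with respect to $a$ gives $I(a) = - \log{\left(\frac{729 \left(a + 1\right)^{6}}{1771561} \right)} + C$.

At $a = \frac{8}{3}$ the integrand is identically $0$, so $I(\frac{8}{3}) = 0$. The closed form gives $0$, hence $C = 0$.

Setting $a = \frac{5}{6}$:
$$I = \log{\left(64 \right)}.$$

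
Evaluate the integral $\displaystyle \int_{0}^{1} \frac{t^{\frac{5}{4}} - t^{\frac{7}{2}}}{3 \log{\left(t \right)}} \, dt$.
$- \frac{\log{\left(2 \right)}}{3}$

Consider the one-parameter family: let $I(a) = \int_{0}^{1} \frac{- t^{\frac{7}{2}} + t^{a}}{3 \log{\left(t \right)}} \, dt$.

Since $\dfrac{\partial}{\partial a}\,t^{a} = t^{a} \ln t$, the $\ln t$ in the denominator cancels and
$$\frac{dI}{da} = \int_{0}^{1} \frac{1}{3} t^{a} \, dt = \frac{1}{3} \left[\frac{t^{a+1}}{a+1}\right]_0^1 = \frac{1}{3 \left(a + 1\right)}.$$

Integrating with respect to $a$ gives $I(a) = \log{\left(\frac{\sqrt[3]{6} \sqrt[3]{a + 1}}{3} \right)} + C$.

At $a = \frac{7}{2}$ the integrand is identically $0$, so $I(\frac{7}{2}) = 0$. The closed form gives $0$, hence $C = 0$.

Setting $a = \frac{5}{4}$:
$$I = - \frac{\log{\left(2 \right)}}{3}.$$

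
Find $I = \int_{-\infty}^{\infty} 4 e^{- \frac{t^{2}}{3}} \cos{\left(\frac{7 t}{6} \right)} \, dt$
$\frac{4 \sqrt{3} \sqrt{\pi}}{e^{\frac{49}{48}}}$

Define $I(b) = \int_{-\infty}^{\infty} 4 e^{- \frac{t^{2}}{3}} \cos{\left(b t \right)} \, dt$.

Differentiating under the integral sign,
$$I'(b) = \int_{-\infty}^{\infty} - 4 t e^{- \frac{t^{2}}{3}} \sin{\left(b t \right)} \, dt.$$

Integrate $\int_{-\infty}^{\infty} t \sin(b t)\, e^{- \frac{t^{2}}{3}}\, dt$ by parts with $u = \sin(b t)$ and $dv = t\, e^{- \frac{t^{2}}{3}}\, dt$, giving $v = - \frac{3 e^{- \frac{t^{2}}{3}}}{2}$. The boundary term vanishes and
$$\int_{-\infty}^{\infty} t \sin(b t)\, e^{- \frac{t^{2}}{3}}\, dt = \frac{3 b}{2} \int_{-\infty}^{\infty} \cos(b t)\, e^{- \frac{t^{2}}{3}}\, dt,$$
so $I'(b) = - \frac{3 b}{2}\, I(b)$.

This is a separable first-order ODE; solving with the initial condition $I(0) = \int_{-\infty}^{\infty} 4 e^{- \frac{t^{2}}{3}}\,dt = 4 \sqrt{3} \sqrt{\pi}$ gives
$$I(b) = 4 \sqrt{3} \sqrt{\pi} e^{- \frac{3 b^{2}}{4}}.$$

Setting $b = \frac{7}{6}$:
$$I = \frac{4 \sqrt{3} \sqrt{\pi}}{e^{\frac{49}{48}}}.$$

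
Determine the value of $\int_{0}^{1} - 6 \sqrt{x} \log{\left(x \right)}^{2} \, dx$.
$- \frac{32}{9}$

Start from the elementary integral
$$J(a) = \int_{0}^{1} - 6 x^{a} \, dx = - \frac{6}{a + 1}.$$

Differentiating under the integral sign brings down a factor of $\ln x$:
$$\frac{dJ}{da} = \int_{0}^{1} - 6 x^{a} \log{\left(x \right)} \, dx = \frac{6}{\left(a + 1\right)^{2}}.$$

Repeating twice in total — each differentiation brings down another $\ln x$ — gives
$$\frac{d^{2}J}{da^{2}} = \int_{0}^{1} - 6 x^{a} \log{\left(x \right)}^{2} \, dx = - \frac{12}{\left(a + 1\right)^{3}},$$
and the integrand here is exactly the target integrand, so $I = - \frac{12}{\left(a + 1\right)^{3}}$.

Setting $a = \frac{1}{2}$:
$$I = - \frac{32}{9}.$$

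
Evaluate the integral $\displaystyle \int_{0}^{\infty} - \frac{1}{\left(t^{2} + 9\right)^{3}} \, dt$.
$- \frac{\pi}{1296}$

Recall the elementary integral
$$J(a) = \int_{0}^{\infty} - \frac{1}{a^{2} + t^{2}} \, dt = - \frac{\pi}{2 a}.$$

Differentiating under the integral sign with respect to $a$,
$$\frac{dJ}{da} = \int_{0}^{\infty} \frac{2 a}{\left(a^{2} + t^{2}\right)^{2}} \, dt = \frac{\pi}{2 a^{2}},$$
so $\int_{0}^{\infty} - \frac{1}{\left(a^{2} + t^{2}\right)^{2}} \, dt = - \frac{\pi}{4 a^{3}}$.

Repeating — each differentiation of $1/(t^2+a^2)^j$ produces $-2ja/(t^2+a^2)^{j+1}$ — and dividing through by $-2ja$ at each step yields, after $2$ differentiations in total,
$$\int_{0}^{\infty} - \frac{1}{\left(a^{2} + t^{2}\right)^{3}} \, dt = - \frac{3 \pi}{16 a^{5}}.$$

Setting $a = 3$:
$$I = - \frac{\pi}{1296}.$$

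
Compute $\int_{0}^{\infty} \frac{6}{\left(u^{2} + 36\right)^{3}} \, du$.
$\frac{\pi}{6912}$

Begin with the known result
$$J(a) = \int_{0}^{\infty} \frac{6}{a^{2} + u^{2}} \, du = \frac{3 \pi}{a}.$$

Differentiating under the integral sign with respect to $a$,
$$\frac{dJ}{da} = \int_{0}^{\infty} - \frac{12 a}{\left(a^{2} + u^{2}\right)^{2}} \, du = - \frac{3 \pi}{a^{2}},$$
so $\int_{0}^{\infty} \frac{6}{\left(a^{2} + u^{2}\right)^{2}} \, du = \frac{3 \pi}{2 a^{3}}$.

Repeating — each differentiation of $1/(u^2+a^2)^j$ produces $-2ja/(u^2+a^2)^{j+1}$ — and dividing through by $-2ja$ at each step yields, after $2$ differentiations in total,
$$\int_{0}^{\infty} \frac{6}{\left(a^{2} + u^{2}\right)^{3}} \, du = \frac{9 \pi}{8 a^{5}}.$$

Setting $a = 6$:
$$I = \frac{\pi}{6912}.$$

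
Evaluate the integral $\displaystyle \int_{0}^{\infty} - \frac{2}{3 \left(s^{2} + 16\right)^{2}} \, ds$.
$- \frac{\pi}{384}$

Begin with the known result
$$J(a) = \int_{0}^{\infty} - \frac{2}{3 \left(a^{2} + s^{2}\right)} \, ds = - \frac{\pi}{3 a}.$$

Differentiating under the integral sign with respect to $a$,
$$\frac{dJ}{da} = \int_{0}^{\infty} \frac{4 a}{3 \left(a^{2} + s^{2}\right)^{2}} \, ds = \frac{\pi}{3 a^{2}},$$
so $\int_{0}^{\infty} - \frac{2}{3 \left(a^{2} + s^{2}\right)^{2}} \, ds = - \frac{\pi}{6 a^{3}}$.

Setting $a = 4$:
$$I = - \frac{\pi}{384}.$$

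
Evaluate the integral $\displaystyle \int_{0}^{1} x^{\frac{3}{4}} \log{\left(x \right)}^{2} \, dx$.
$\frac{128}{343}$

Start from the elementary integral
$$J(a) = \int_{0}^{1} x^{a} \, dx = \frac{1}{a + 1}.$$

Differentiating under the integral sign brings down a factor of $\ln x$:
$$\frac{dJ}{da} = \int_{0}^{1} x^{a} \log{\left(x \right)} \, dx = - \frac{1}{\left(a + 1\right)^{2}}.$$

Repeating twice in total — each differentiation brings down another $\ln x$ — gives
$$\frac{d^{2}J}{da^{2}} = \int_{0}^{1} x^{a} \log{\left(x \right)}^{2} \, dx = \frac{2}{\left(a + 1\right)^{3}},$$
and the integrand here is exactly the target integrand, so $I = \frac{2}{\left(a + 1\right)^{3}}$.

Setting $a = \frac{3}{4}$:
$$I = \frac{128}{343}.$$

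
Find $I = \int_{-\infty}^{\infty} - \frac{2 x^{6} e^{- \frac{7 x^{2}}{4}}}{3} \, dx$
$- \frac{160 \sqrt{7} \sqrt{\pi}}{2401}$

Start from the elementary integral
$$J(a) = \int_{-\infty}^{\infty} - \frac{2 e^{- a x^{2}}}{3} \, dx = - \frac{2 \sqrt{\pi}}{3 \sqrt{a}}.$$

Differentiating under the integral sign brings down a factor of $(-x^2)$:
$$\frac{dJ}{da} = \int_{-\infty}^{\infty} \frac{2 x^{2} e^{- a x^{2}}}{3} \, dx = \frac{\sqrt{\pi}}{3 a^{\frac{3}{2}}}.$$

Repeating $3$ times in total — each differentiation brings down another $(-x^2)$ — gives
$$\frac{d^{3}J}{da^{3}} = \int_{-\infty}^{\infty} \frac{2 x^{6} e^{- a x^{2}}}{3} \, dx = \frac{5 \sqrt{\pi}}{4 a^{\frac{7}{2}}},$$
and the integrand here is $(-1)^{3}$ times the target integrand, so $I = (-1)^{3}\,\frac{d^{3}J}{da^{3}} = - \frac{5 \sqrt{\pi}}{4 a^{\frac{7}{2}}}$.

Setting $a = \frac{7}{4}$:
$$I = - \frac{160 \sqrt{7} \sqrt{\pi}}{2401}.$$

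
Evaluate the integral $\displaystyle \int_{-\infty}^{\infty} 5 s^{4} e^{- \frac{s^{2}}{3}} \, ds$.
$\frac{135 \sqrt{3} \sqrt{\pi}}{4}$

Consider the simpler parametrised integral
$$J(a) = \int_{-\infty}^{\infty} 5 e^{- a s^{2}} \, ds = \frac{5 \sqrt{\pi}}{\sqrt{a}}.$$

Differentiating under the integral sign brings down a factor of $(-s^2)$:
$$\frac{dJ}{da} = \int_{-\infty}^{\infty} - 5 s^{2} e^{- a s^{2}} \, ds = - \frac{5 \sqrt{\pi}}{2 a^{\frac{3}{2}}}.$$

Repeating twice in total — each differentiation brings down another $(-s^2)$ — gives
$$\frac{d^{2}J}{da^{2}} = \int_{-\infty}^{\infty} 5 s^{4} e^{- a s^{2}} \, ds = \frac{15 \sqrt{\pi}}{4 a^{\frac{5}{2}}},$$
and the integrand here is exactly the target integrand, so $I = \frac{15 \sqrt{\pi}}{4 a^{\frac{5}{2}}}$.

Setting $a = \frac{1}{3}$:
$$I = \frac{135 \sqrt{3} \sqrt{\pi}}{4}.$$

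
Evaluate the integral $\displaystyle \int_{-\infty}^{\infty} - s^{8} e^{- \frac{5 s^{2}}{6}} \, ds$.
$- \frac{1701 \sqrt{30} \sqrt{\pi}}{625}$

Start from the elementary integral
$$J(a) = \int_{-\infty}^{\infty} - e^{- a s^{2}} \, ds = - \frac{\sqrt{\pi}}{\sqrt{a}}.$$

Differentiating under the integral sign brings down a factor of $(-s^2)$:
$$\frac{dJ}{da} = \int_{-\infty}^{\infty} s^{2} e^{- a s^{2}} \, ds = \frac{\sqrt{\pi}}{2 a^{\frac{3}{2}}}.$$

Repeating $4$ times in total — each differentiation brings down another $(-s^2)$ — gives
$$\frac{d^{4}J}{da^{4}} = \int_{-\infty}^{\infty} - s^{8} e^{- a s^{2}} \, ds = - \frac{105 \sqrt{\pi}}{16 a^{\frac{9}{2}}},$$
and the integrand here is exactly the target integrand, so $I = - \frac{105 \sqrt{\pi}}{16 a^{\frac{9}{2}}}$.

Setting $a = \frac{5}{6}$:
$$I = - \frac{1701 \sqrt{30} \sqrt{\pi}}{625}.$$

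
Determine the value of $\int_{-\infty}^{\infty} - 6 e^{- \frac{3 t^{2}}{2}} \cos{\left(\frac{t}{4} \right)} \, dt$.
$- \frac{2 \sqrt{6} \sqrt{\pi}}{e^{\frac{1}{96}}}$

Let $b$ denote the cosine frequency and define $I(b) = \int_{-\infty}^{\infty} - 6 e^{- \frac{3 t^{2}}{2}} \cos{\left(b t \right)} \, dt$.

Differentiating under the integral sign,
$$I'(b) = \int_{-\infty}^{\infty} 6 t e^{- \frac{3 t^{2}}{2}} \sin{\left(b t \right)} \, dt.$$

Integrate $\int_{-\infty}^{\infty} t \sin(b t)\, e^{- \frac{3 t^{2}}{2}}\, dt$ by parts with $u = \sin(b t)$ and $dv = t\, e^{- \frac{3 t^{2}}{2}}\, dt$, giving $v = - \frac{e^{- \frac{3 t^{2}}{2}}}{3}$. The boundary term vanishes and
$$\int_{-\infty}^{\infty} t \sin(b t)\, e^{- \frac{3 t^{2}}{2}}\, dt = \frac{b}{3} \int_{-\infty}^{\infty} \cos(b t)\, e^{- \frac{3 t^{2}}{2}}\, dt,$$
so $I'(b) = - \frac{b}{3}\, I(b)$.

This is a separable first-order ODE; solving with the initial condition $I(0) = \int_{-\infty}^{\infty} - 6 e^{- \frac{3 t^{2}}{2}}\,dt = - 2 \sqrt{6} \sqrt{\pi}$ gives
$$I(b) = - 2 \sqrt{6} \sqrt{\pi} e^{- \frac{b^{2}}{6}}.$$

Setting $b = \frac{1}{4}$:
$$I = - \frac{2 \sqrt{6} \sqrt{\pi}}{e^{\frac{1}{96}}}.$$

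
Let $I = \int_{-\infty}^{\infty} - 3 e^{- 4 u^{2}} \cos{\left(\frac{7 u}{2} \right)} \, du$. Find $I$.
$- \frac{3 \sqrt{\pi}}{2 e^{\frac{49}{64}}}$

Let $b$ denote the cosine frequency and define $I(b) = \int_{-\infty}^{\infty} - 3 e^{- 4 u^{2}} \cos{\left(b u \right)} \, du$.

Differentiating under the integral sign,
$$I'(b) = \int_{-\infty}^{\infty} 3 u e^{- 4 u^{2}} \sin{\left(b u \right)} \, du.$$

Integrate $\int_{-\infty}^{\infty} u \sin(b u)\, e^{- 4 u^{2}}\, du$ by parts with $w = \sin(b u)$ and $dv = u\, e^{- 4 u^{2}}\, du$, giving $v = - \frac{e^{- 4 u^{2}}}{8}$. The boundary term vanishes and
$$\int_{-\infty}^{\infty} u \sin(b u)\, e^{- 4 u^{2}}\, du = \frac{b}{8} \int_{-\infty}^{\infty} \cos(b u)\, e^{- 4 u^{2}}\, du,$$
so $I'(b) = - \frac{b}{8}\, I(b)$.

This is a separable first-order ODE; solving with the initial condition $I(0) = \int_{-\infty}^{\infty} - 3 e^{- 4 u^{2}}\,du = - \frac{3 \sqrt{\pi}}{2}$ gives
$$I(b) = - \frac{3 \sqrt{\pi} e^{- \frac{b^{2}}{16}}}{2}.$$

Setting $b = \frac{7}{2}$:
$$I = - \frac{3 \sqrt{\pi}}{2 e^{\frac{49}{64}}}.$$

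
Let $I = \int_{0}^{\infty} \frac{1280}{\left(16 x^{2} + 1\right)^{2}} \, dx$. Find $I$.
$80 \pi$

Recall the elementary integral
$$J(a) = \int_{0}^{\infty} \frac{5}{a^{2} + x^{2}} \, dx = \frac{5 \pi}{2 a}.$$

Differentiating under the integral sign with respect to $a$,
$$\frac{dJ}{da} = \int_{0}^{\infty} - \frac{10 a}{\left(a^{2} + x^{2}\right)^{2}} \, dx = - \frac{5 \pi}{2 a^{2}},$$
so $\int_{0}^{\infty} \frac{5}{\left(a^{2} + x^{2}\right)^{2}} \, dx = \frac{5 \pi}{4 a^{3}}$.

Setting $a = \frac{1}{4}$:
$$I = 80 \pi.$$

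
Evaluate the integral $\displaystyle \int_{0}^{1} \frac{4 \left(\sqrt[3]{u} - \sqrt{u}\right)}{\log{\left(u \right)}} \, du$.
$- \log{\left(\frac{6561}{4096} \right)}$

Consider the one-parameter family: let $I(a) = \int_{0}^{1} \frac{4 \left(\sqrt[3]{u} - u^{a}\right)}{\log{\left(u \right)}} \, du$.

Since $\dfrac{\partial}{\partial a}\,u^{a} = u^{a} \ln u$, the $\ln u$ in the denominator cancels and
$$\frac{dI}{da} = \int_{0}^{1} -4 u^{a} \, du = -4 \left[\frac{u^{a+1}}{a+1}\right]_0^1 = - \frac{4}{a + 1}.$$

Integrating with respect to $a$ gives $I(a) = - \log{\left(\frac{81 \left(a + 1\right)^{4}}{256} \right)} + C$.

At $a = \frac{1}{3}$ the integrand is identically $0$, so $I(\frac{1}{3}) = 0$. The closed form gives $0$, hence $C = 0$.

Setting $a = \frac{1}{2}$:
$$I = - \log{\left(\frac{6561}{4096} \right)}.$$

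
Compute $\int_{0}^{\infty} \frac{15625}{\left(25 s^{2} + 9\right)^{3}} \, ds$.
$\frac{3125 \pi}{1296}$

Recall the elementary integral
$$J(a) = \int_{0}^{\infty} \frac{1}{a^{2} + s^{2}} \, ds = \frac{\pi}{2 a}.$$

Differentiating under the integral sign with respect to $a$,
$$\frac{dJ}{da} = \int_{0}^{\infty} - \frac{2 a}{\left(a^{2} + s^{2}\right)^{2}} \, ds = - \frac{\pi}{2 a^{2}},$$
so $\int_{0}^{\infty} \frac{1}{\left(a^{2} + s^{2}\right)^{2}} \, ds = \frac{\pi}{4 a^{3}}$.

Repeating — each differentiation of $1/(s^2+a^2)^j$ produces $-2ja/(s^2+a^2)^{j+1}$ — and dividing through by $-2ja$ at each step yields, after $2$ differentiations in total,
$$\int_{0}^{\infty} \frac{1}{\left(a^{2} + s^{2}\right)^{3}} \, ds = \frac{3 \pi}{16 a^{5}}.$$

Setting $a = \frac{3}{5}$:
$$I = \frac{3125 \pi}{1296}.$$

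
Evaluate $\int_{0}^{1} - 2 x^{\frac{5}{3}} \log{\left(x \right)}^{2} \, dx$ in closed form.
$- \frac{27}{128}$

Start from the elementary integral
$$J(a) = \int_{0}^{1} - 2 x^{a} \, dx = - \frac{2}{a + 1}.$$

Differentiating under the integral sign brings down a factor of $\ln x$:
$$\frac{dJ}{da} = \int_{0}^{1} - 2 x^{a} \log{\left(x \right)} \, dx = \frac{2}{\left(a + 1\right)^{2}}.$$

Repeating twice in total — each differentiation brings down another $\ln x$ — gives
$$\frac{d^{2}J}{da^{2}} = \int_{0}^{1} - 2 x^{a} \log{\left(x \right)}^{2} \, dx = - \frac{4}{\left(a + 1\right)^{3}},$$
and the integrand here is exactly the target integrand, so $I = - \frac{4}{\left(a + 1\right)^{3}}$.

Setting $a = \frac{5}{3}$:
$$I = - \frac{27}{128}.$$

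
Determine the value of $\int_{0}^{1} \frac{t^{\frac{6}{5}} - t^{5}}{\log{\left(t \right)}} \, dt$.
$- \log{\left(30 \right)} + \log{\left(11 \right)}$

Introduce a parameter $a$ in the exponent: let $I(a) = \int_{0}^{1} \frac{t^{\frac{6}{5}} - t^{a}}{\log{\left(t \right)}} \, dt$.

Since $\dfrac{\partial}{\partial a}\,t^{a} = t^{a} \ln t$, the $\ln t$ in the denominator cancels and
$$\frac{dI}{da} = \int_{0}^{1} -1 t^{a} \, dt = -1 \left[\frac{t^{a+1}}{a+1}\right]_0^1 = - \frac{1}{a + 1}.$$

Integrating with respect to $a$ gives $I(a) = - \log{\left(\frac{5 a}{11} + \frac{5}{11} \right)} + C$.

At $a = \frac{6}{5}$ the integrand is identically $0$, so $I(\frac{6}{5}) = 0$. The closed form gives $0$, hence $C = 0$.

Setting $a = 5$:
$$I = - \log{\left(30 \right)} + \log{\left(11 \right)}.$$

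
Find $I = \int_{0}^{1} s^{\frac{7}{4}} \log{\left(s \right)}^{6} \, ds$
$\frac{11796480}{19487171}$

Begin with the known integral
$$J(a) = \int_{0}^{1} s^{a} \, ds = \frac{1}{a + 1}.$$

Differentiating under the integral sign brings down a factor of $\ln s$:
$$\frac{dJ}{da} = \int_{0}^{1} s^{a} \log{\left(s \right)} \, ds = - \frac{1}{\left(a + 1\right)^{2}}.$$

Repeating $6$ times in total — each differentiation brings down another $\ln s$ — gives
$$\frac{d^{6}J}{da^{6}} = \int_{0}^{1} s^{a} \log{\left(s \right)}^{6} \, ds = \frac{720}{\left(a + 1\right)^{7}},$$
and the integrand here is exactly the target integrand, so $I = \frac{720}{\left(a + 1\right)^{7}}$.

Setting $a = \frac{7}{4}$:
$$I = \frac{11796480}{19487171}.$$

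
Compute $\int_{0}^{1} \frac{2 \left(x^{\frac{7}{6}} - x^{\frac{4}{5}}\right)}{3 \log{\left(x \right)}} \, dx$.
$\log{\left(\frac{\sqrt[3]{2} \cdot 65^{\frac{2}{3}}}{18} \right)}$

Replace the exponent $\frac{7}{6}$ by a parameter $a$: let $I(a) = \int_{0}^{1} \frac{2 \left(- x^{\frac{4}{5}} + x^{a}\right)}{3 \log{\left(x \right)}} \, dx$.

Since $\dfrac{\partial}{\partial a}\,x^{a} = x^{a} \ln x$, the $\ln x$ in the denominator cancels and
$$\frac{dI}{da} = \int_{0}^{1} \frac{2}{3} x^{a} \, dx = \frac{2}{3} \left[\frac{x^{a+1}}{a+1}\right]_0^1 = \frac{2}{3 \left(a + 1\right)}.$$

Integrating with respect to $a$ gives $I(a) = \log{\left(\frac{15^{\frac{2}{3}} \left(a + 1\right)^{\frac{2}{3}}}{9} \right)} + C$.

At $a = \frac{4}{5}$ the integrand is identically $0$, so $I(\frac{4}{5}) = 0$. The closed form gives $0$, hence $C = 0$.

Setting $a = \frac{7}{6}$:
$$I = \log{\left(\frac{\sqrt[3]{2} \cdot 65^{\frac{2}{3}}}{18} \right)}.$$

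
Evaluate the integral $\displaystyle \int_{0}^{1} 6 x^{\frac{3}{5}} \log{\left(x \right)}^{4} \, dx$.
$\frac{28125}{2048}$

Start from the elementary integral
$$J(a) = \int_{0}^{1} 6 x^{a} \, dx = \frac{6}{a + 1}.$$

Differentiating under the integral sign brings down a factor of $\ln x$:
$$\frac{dJ}{da} = \int_{0}^{1} 6 x^{a} \log{\left(x \right)} \, dx = - \frac{6}{\left(a + 1\right)^{2}}.$$

Repeating $4$ times in total — each differentiation brings down another $\ln x$ — gives
$$\frac{d^{4}J}{da^{4}} = \int_{0}^{1} 6 x^{a} \log{\left(x \right)}^{4} \, dx = \frac{144}{\left(a + 1\right)^{5}},$$
and the integrand here is exactly the target integrand, so $I = \frac{144}{\left(a + 1\right)^{5}}$.

Setting $a = \frac{3}{5}$:
$$I = \frac{28125}{2048}.$$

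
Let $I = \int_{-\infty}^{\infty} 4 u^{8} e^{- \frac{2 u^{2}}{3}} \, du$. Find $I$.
$\frac{8505 \sqrt{6} \sqrt{\pi}}{128}$

Begin with the known integral
$$J(a) = \int_{-\infty}^{\infty} 4 e^{- a u^{2}} \, du = \frac{4 \sqrt{\pi}}{\sqrt{a}}.$$

Differentiating under the integral sign brings down a factor of $(-u^2)$:
$$\frac{dJ}{da} = \int_{-\infty}^{\infty} - 4 u^{2} e^{- a u^{2}} \, du = - \frac{2 \sqrt{\pi}}{a^{\frac{3}{2}}}.$$

Repeating $4$ times in total — each differentiation brings down another $(-u^2)$ — gives
$$\frac{d^{4}J}{da^{4}} = \int_{-\infty}^{\infty} 4 u^{8} e^{- a u^{2}} \, du = \frac{105 \sqrt{\pi}}{4 a^{\frac{9}{2}}},$$
and the integrand here is exactly the target integrand, so $I = \frac{105 \sqrt{\pi}}{4 a^{\frac{9}{2}}}$.

Setting $a = \frac{2}{3}$:
$$I = \frac{8505 \sqrt{6} \sqrt{\pi}}{128}.$$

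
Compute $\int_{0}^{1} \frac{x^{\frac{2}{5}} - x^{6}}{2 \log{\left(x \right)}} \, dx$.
$- \frac{\log{\left(5 \right)}}{2}$

Consider the one-parameter family: let $I(a) = \int_{0}^{1} \frac{- x^{6} + x^{a}}{2 \log{\left(x \right)}} \, dx$.

Since $\dfrac{\partial}{\partial a}\,x^{a} = x^{a} \ln x$, the $\ln x$ in the denominator cancels and
$$\frac{dI}{da} = \int_{0}^{1} \frac{1}{2} x^{a} \, dx = \frac{1}{2} \left[\frac{x^{a+1}}{a+1}\right]_0^1 = \frac{1}{2 \left(a + 1\right)}.$$

Integrating with respect to $a$ gives $I(a) = \frac{\log{\left(a + 1 \right)}}{2} - \frac{\log{\left(7 \right)}}{2} + C$.

At $a = 6$ the integrand is identically $0$, so $I(6) = 0$. The closed form gives $0$, hence $C = 0$.

Setting $a = \frac{2}{5}$:
$$I = - \frac{\log{\left(5 \right)}}{2}.$$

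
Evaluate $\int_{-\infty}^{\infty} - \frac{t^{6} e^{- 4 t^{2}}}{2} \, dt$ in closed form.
$- \frac{15 \sqrt{\pi}}{2048}$

Start from the elementary integral
$$J(a) = \int_{-\infty}^{\infty} - \frac{e^{- a t^{2}}}{2} \, dt = - \frac{\sqrt{\pi}}{2 \sqrt{a}}.$$

Differentiating under the integral sign brings down a factor of $(-t^2)$:
$$\frac{dJ}{da} = \int_{-\infty}^{\infty} \frac{t^{2} e^{- a t^{2}}}{2} \, dt = \frac{\sqrt{\pi}}{4 a^{\frac{3}{2}}}.$$

Repeating $3$ times in total — each differentiation brings down another $(-t^2)$ — gives
$$\frac{d^{3}J}{da^{3}} = \int_{-\infty}^{\infty} \frac{t^{6} e^{- a t^{2}}}{2} \, dt = \frac{15 \sqrt{\pi}}{16 a^{\frac{7}{2}}},$$
and the integrand here is $(-1)^{3}$ times the target integrand, so $I = (-1)^{3}\,\frac{d^{3}J}{da^{3}} = - \frac{15 \sqrt{\pi}}{16 a^{\frac{7}{2}}}$.

Setting $a = 4$:
$$I = - \frac{15 \sqrt{\pi}}{2048}.$$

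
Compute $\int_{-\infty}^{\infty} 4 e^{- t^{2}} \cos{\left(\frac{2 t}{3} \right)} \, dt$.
$\frac{4 \sqrt{\pi}}{e^{\frac{1}{9}}}$

Let $b$ denote the cosine frequency and define $I(b) = \int_{-\infty}^{\infty} 4 e^{- t^{2}} \cos{\left(b t \right)} \, dt$.

Differentiating under the integral sign,
$$I'(b) = \int_{-\infty}^{\infty} - 4 t e^{- t^{2}} \sin{\left(b t \right)} \, dt.$$

Integrate $\int_{-\infty}^{\infty} t \sin(b t)\, e^{- t^{2}}\, dt$ by parts with $u = \sin(b t)$ and $dv = t\, e^{- t^{2}}\, dt$, giving $v = - \frac{e^{- t^{2}}}{2}$. The boundary term vanishes and
$$\int_{-\infty}^{\infty} t \sin(b t)\, e^{- t^{2}}\, dt = \frac{b}{2} \int_{-\infty}^{\infty} \cos(b t)\, e^{- t^{2}}\, dt,$$
so $I'(b) = - \frac{b}{2}\, I(b)$.

This is a separable first-order ODE; solving with the initial condition $I(0) = \int_{-\infty}^{\infty} 4 e^{- t^{2}}\,dt = 4 \sqrt{\pi}$ gives
$$I(b) = 4 \sqrt{\pi} e^{- \frac{b^{2}}{4}}.$$

Setting $b = \frac{2}{3}$:
$$I = \frac{4 \sqrt{\pi}}{e^{\frac{1}{9}}}.$$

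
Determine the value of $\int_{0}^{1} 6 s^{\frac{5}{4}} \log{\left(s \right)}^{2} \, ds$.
$\frac{256}{243}$

Consider the simpler parametrised integral
$$J(a) = \int_{0}^{1} 6 s^{a} \, ds = \frac{6}{a + 1}.$$

Differentiating under the integral sign brings down a factor of $\ln s$:
$$\frac{dJ}{da} = \int_{0}^{1} 6 s^{a} \log{\left(s \right)} \, ds = - \frac{6}{\left(a + 1\right)^{2}}.$$

Repeating twice in total — each differentiation brings down another $\ln s$ — gives
$$\frac{d^{2}J}{da^{2}} = \int_{0}^{1} 6 s^{a} \log{\left(s \right)}^{2} \, ds = \frac{12}{\left(a + 1\right)^{3}},$$
and the integrand here is exactly the target integrand, so $I = \frac{12}{\left(a + 1\right)^{3}}$.

Setting $a = \frac{5}{4}$:
$$I = \frac{256}{243}.$$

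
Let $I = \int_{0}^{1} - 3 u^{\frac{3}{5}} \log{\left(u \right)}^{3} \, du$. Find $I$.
$\frac{5625}{2048}$

Start from the elementary integral
$$J(a) = \int_{0}^{1} - 3 u^{a} \, du = - \frac{3}{a + 1}.$$

Differentiating under the integral sign brings down a factor of $\ln u$:
$$\frac{dJ}{da} = \int_{0}^{1} - 3 u^{a} \log{\left(u \right)} \, du = \frac{3}{\left(a + 1\right)^{2}}.$$

Repeating $3$ times in total — each differentiation brings down another $\ln u$ — gives
$$\frac{d^{3}J}{da^{3}} = \int_{0}^{1} - 3 u^{a} \log{\left(u \right)}^{3} \, du = \frac{18}{\left(a + 1\right)^{4}},$$
and the integrand here is exactly the target integrand, so $I = \frac{18}{\left(a + 1\right)^{4}}$.

Setting $a = \frac{3}{5}$:
$$I = \frac{5625}{2048}.$$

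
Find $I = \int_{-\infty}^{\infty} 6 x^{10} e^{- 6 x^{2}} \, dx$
$\frac{35 \sqrt{6} \sqrt{\pi}}{9216}$

Begin with the known integral
$$J(a) = \int_{-\infty}^{\infty} 6 e^{- a x^{2}} \, dx = \frac{6 \sqrt{\pi}}{\sqrt{a}}.$$

Differentiating under the integral sign brings down a factor of $(-x^2)$:
$$\frac{dJ}{da} = \int_{-\infty}^{\infty} - 6 x^{2} e^{- a x^{2}} \, dx = - \frac{3 \sqrt{\pi}}{a^{\frac{3}{2}}}.$$

Repeating $5$ times in total — each differentiation brings down another $(-x^2)$ — gives
$$\frac{d^{5}J}{da^{5}} = \int_{-\infty}^{\infty} - 6 x^{10} e^{- a x^{2}} \, dx = - \frac{2835 \sqrt{\pi}}{16 a^{\frac{11}{2}}},$$
and the integrand here is $(-1)^{5}$ times the target integrand, so $I = (-1)^{5}\,\frac{d^{5}J}{da^{5}} = \frac{2835 \sqrt{\pi}}{16 a^{\frac{11}{2}}}$.

Setting $a = 6$:
$$I = \frac{35 \sqrt{6} \sqrt{\pi}}{9216}.$$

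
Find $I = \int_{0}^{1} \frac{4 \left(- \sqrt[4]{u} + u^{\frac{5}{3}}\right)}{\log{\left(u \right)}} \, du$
$- \log{\left(\frac{50625}{1048576} \right)}$

Replace the exponent $\frac{1}{4}$ by a parameter $a$: let $I(a) = \int_{0}^{1} \frac{4 \left(u^{\frac{5}{3}} - u^{a}\right)}{\log{\left(u \right)}} \, du$.

Since $\dfrac{\partial}{\partial a}\,u^{a} = u^{a} \ln u$, the $\ln u$ in the denominator cancels and
$$\frac{dI}{da} = \int_{0}^{1} -4 u^{a} \, du = -4 \left[\frac{u^{a+1}}{a+1}\right]_0^1 = - \frac{4}{a + 1}.$$

Integrating with respect to $a$ gives $I(a) = - \log{\left(\frac{81 \left(a + 1\right)^{4}}{4096} \right)} + C$.

At $a = \frac{5}{3}$ the integrand is identically $0$, so $I(\frac{5}{3}) = 0$. The closed form gives $0$, hence $C = 0$.

Setting $a = \frac{1}{4}$:
$$I = - \log{\left(\frac{50625}{1048576} \right)}.$$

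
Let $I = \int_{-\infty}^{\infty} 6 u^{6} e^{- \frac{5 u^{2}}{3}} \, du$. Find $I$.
$\frac{243 \sqrt{15} \sqrt{\pi}}{500}$

Consider the simpler parametrised integral
$$J(a) = \int_{-\infty}^{\infty} 6 e^{- a u^{2}} \, du = \frac{6 \sqrt{\pi}}{\sqrt{a}}.$$

Differentiating under the integral sign brings down a factor of $(-u^2)$:
$$\frac{dJ}{da} = \int_{-\infty}^{\infty} - 6 u^{2} e^{- a u^{2}} \, du = - \frac{3 \sqrt{\pi}}{a^{\frac{3}{2}}}.$$

Repeating $3$ times in total — each differentiation brings down another $(-u^2)$ — gives
$$\frac{d^{3}J}{da^{3}} = \int_{-\infty}^{\infty} - 6 u^{6} e^{- a u^{2}} \, du = - \frac{45 \sqrt{\pi}}{4 a^{\frac{7}{2}}},$$
and the integrand here is $(-1)^{3}$ times the target integrand, so $I = (-1)^{3}\,\frac{d^{3}J}{da^{3}} = \frac{45 \sqrt{\pi}}{4 a^{\frac{7}{2}}}$.

Setting $a = \frac{5}{3}$:
$$I = \frac{243 \sqrt{15} \sqrt{\pi}}{500}.$$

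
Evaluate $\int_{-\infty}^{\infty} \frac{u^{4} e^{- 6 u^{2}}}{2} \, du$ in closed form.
$\frac{\sqrt{6} \sqrt{\pi}}{576}$

Consider the simpler parametrised integral
$$J(a) = \int_{-\infty}^{\infty} \frac{e^{- a u^{2}}}{2} \, du = \frac{\sqrt{\pi}}{2 \sqrt{a}}.$$

Differentiating under the integral sign brings down a factor of $(-u^2)$:
$$\frac{dJ}{da} = \int_{-\infty}^{\infty} - \frac{u^{2} e^{- a u^{2}}}{2} \, du = - \frac{\sqrt{\pi}}{4 a^{\frac{3}{2}}}.$$

Repeating twice in total — each differentiation brings down another $(-u^2)$ — gives
$$\frac{d^{2}J}{da^{2}} = \int_{-\infty}^{\infty} \frac{u^{4} e^{- a u^{2}}}{2} \, du = \frac{3 \sqrt{\pi}}{8 a^{\frac{5}{2}}},$$
and the integrand here is exactly the target integrand, so $I = \frac{3 \sqrt{\pi}}{8 a^{\frac{5}{2}}}$.

Setting $a = 6$:
$$I = \frac{\sqrt{6} \sqrt{\pi}}{576}.$$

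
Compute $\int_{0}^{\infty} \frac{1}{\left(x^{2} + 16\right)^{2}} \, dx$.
$\frac{\pi}{256}$

Begin with the known result
$$J(a) = \int_{0}^{\infty} \frac{1}{a^{2} + x^{2}} \, dx = \frac{\pi}{2 a}.$$

Differentiating under the integral sign with respect to $a$,
$$\frac{dJ}{da} = \int_{0}^{\infty} - \frac{2 a}{\left(a^{2} + x^{2}\right)^{2}} \, dx = - \frac{\pi}{2 a^{2}},$$
so $\int_{0}^{\infty} \frac{1}{\left(a^{2} + x^{2}\right)^{2}} \, dx = \frac{\pi}{4 a^{3}}$.

Setting $a = 4$:
$$I = \frac{\pi}{256}.$$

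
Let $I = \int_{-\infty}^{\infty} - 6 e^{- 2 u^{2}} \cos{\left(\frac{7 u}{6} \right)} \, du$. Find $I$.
$- \frac{3 \sqrt{2} \sqrt{\pi}}{e^{\frac{49}{288}}}$

Define $I(b) = \int_{-\infty}^{\infty} - 6 e^{- 2 u^{2}} \cos{\left(b u \right)} \, du$.

Differentiating under the integral sign,
$$I'(b) = \int_{-\infty}^{\infty} 6 u e^{- 2 u^{2}} \sin{\left(b u \right)} \, du.$$

Integrate $\int_{-\infty}^{\infty} u \sin(b u)\, e^{- 2 u^{2}}\, du$ by parts with $w = \sin(b u)$ and $dv = u\, e^{- 2 u^{2}}\, du$, giving $v = - \frac{e^{- 2 u^{2}}}{4}$. The boundary term vanishes and
$$\int_{-\infty}^{\infty} u \sin(b u)\, e^{- 2 u^{2}}\, du = \frac{b}{4} \int_{-\infty}^{\infty} \cos(b u)\, e^{- 2 u^{2}}\, du,$$
so $I'(b) = - \frac{b}{4}\, I(b)$.

This is a separable first-order ODE; solving with the initial condition $I(0) = \int_{-\infty}^{\infty} - 6 e^{- 2 u^{2}}\,du = - 3 \sqrt{2} \sqrt{\pi}$ gives
$$I(b) = - 3 \sqrt{2} \sqrt{\pi} e^{- \frac{b^{2}}{8}}.$$

Setting $b = \frac{7}{6}$:
$$I = - \frac{3 \sqrt{2} \sqrt{\pi}}{e^{\frac{49}{288}}}.$$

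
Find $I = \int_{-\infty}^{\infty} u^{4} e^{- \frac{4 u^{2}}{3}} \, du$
$\frac{27 \sqrt{3} \sqrt{\pi}}{128}$

Consider the simpler parametrised integral
$$J(a) = \int_{-\infty}^{\infty} e^{- a u^{2}} \, du = \frac{\sqrt{\pi}}{\sqrt{a}}.$$

Differentiating under the integral sign brings down a factor of $(-u^2)$:
$$\frac{dJ}{da} = \int_{-\infty}^{\infty} - u^{2} e^{- a u^{2}} \, du = - \frac{\sqrt{\pi}}{2 a^{\frac{3}{2}}}.$$

Repeating twice in total — each differentiation brings down another $(-u^2)$ — gives
$$\frac{d^{2}J}{da^{2}} = \int_{-\infty}^{\infty} u^{4} e^{- a u^{2}} \, du = \frac{3 \sqrt{\pi}}{4 a^{\frac{5}{2}}},$$
and the integrand here is exactly the target integrand, so $I = \frac{3 \sqrt{\pi}}{4 a^{\frac{5}{2}}}$.

Setting $a = \frac{4}{3}$:
$$I = \frac{27 \sqrt{3} \sqrt{\pi}}{128}.$$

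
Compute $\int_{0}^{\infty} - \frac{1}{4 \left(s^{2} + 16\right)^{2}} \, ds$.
$- \frac{\pi}{1024}$

Recall the elementary integral
$$J(a) = \int_{0}^{\infty} - \frac{1}{4 \left(a^{2} + s^{2}\right)} \, ds = - \frac{\pi}{8 a}.$$

Differentiating under the integral sign with respect to $a$,
$$\frac{dJ}{da} = \int_{0}^{\infty} \frac{a}{2 \left(a^{2} + s^{2}\right)^{2}} \, ds = \frac{\pi}{8 a^{2}},$$
so $\int_{0}^{\infty} - \frac{1}{4 \left(a^{2} + s^{2}\right)^{2}} \, ds = - \frac{\pi}{16 a^{3}}$.

Setting $a = 4$:
$$I = - \frac{\pi}{1024}.$$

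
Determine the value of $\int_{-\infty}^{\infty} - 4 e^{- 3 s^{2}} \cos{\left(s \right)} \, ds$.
$- \frac{4 \sqrt{3} \sqrt{\pi}}{3 e^{\frac{1}{12}}}$

Define $I(b) = \int_{-\infty}^{\infty} - 4 e^{- 3 s^{2}} \cos{\left(b s \right)} \, ds$.

Differentiating under the integral sign,
$$I'(b) = \int_{-\infty}^{\infty} 4 s e^{- 3 s^{2}} \sin{\left(b s \right)} \, ds.$$

Integrate $\int_{-\infty}^{\infty} s \sin(b s)\, e^{- 3 s^{2}}\, ds$ by parts with $u = \sin(b s)$ and $dv = s\, e^{- 3 s^{2}}\, ds$, giving $v = - \frac{e^{- 3 s^{2}}}{6}$. The boundary term vanishes and
$$\int_{-\infty}^{\infty} s \sin(b s)\, e^{- 3 s^{2}}\, ds = \frac{b}{6} \int_{-\infty}^{\infty} \cos(b s)\, e^{- 3 s^{2}}\, ds,$$
so $I'(b) = - \frac{b}{6}\, I(b)$.

This is a separable first-order ODE; solving with the initial condition $I(0) = \int_{-\infty}^{\infty} - 4 e^{- 3 s^{2}}\,ds = - \frac{4 \sqrt{3} \sqrt{\pi}}{3}$ gives
$$I(b) = - \frac{4 \sqrt{3} \sqrt{\pi} e^{- \frac{b^{2}}{12}}}{3}.$$

Setting $b = 1$:
$$I = - \frac{4 \sqrt{3} \sqrt{\pi}}{3 e^{\frac{1}{12}}}.$$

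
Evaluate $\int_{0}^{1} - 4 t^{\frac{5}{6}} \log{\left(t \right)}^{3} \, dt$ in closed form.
$\frac{31104}{14641}$

Consider the simpler parametrised integral
$$J(a) = \int_{0}^{1} - 4 t^{a} \, dt = - \frac{4}{a + 1}.$$

Differentiating under the integral sign brings down a factor of $\ln t$:
$$\frac{dJ}{da} = \int_{0}^{1} - 4 t^{a} \log{\left(t \right)} \, dt = \frac{4}{\left(a + 1\right)^{2}}.$$

Repeating $3$ times in total — each differentiation brings down another $\ln t$ — gives
$$\frac{d^{3}J}{da^{3}} = \int_{0}^{1} - 4 t^{a} \log{\left(t \right)}^{3} \, dt = \frac{24}{\left(a + 1\right)^{4}},$$
and the integrand here is exactly the target integrand, so $I = \frac{24}{\left(a + 1\right)^{4}}$.

Setting $a = \frac{5}{6}$:
$$I = \frac{31104}{14641}.$$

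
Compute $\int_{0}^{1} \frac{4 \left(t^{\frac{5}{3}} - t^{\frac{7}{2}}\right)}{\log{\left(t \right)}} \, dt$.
$\log{\left(\frac{65536}{531441} \right)}$

Introduce a parameter $a$ in the exponent: let $I(a) = \int_{0}^{1} \frac{4 \left(- t^{\frac{7}{2}} + t^{a}\right)}{\log{\left(t \right)}} \, dt$.

Since $\dfrac{\partial}{\partial a}\,t^{a} = t^{a} \ln t$, the $\ln t$ in the denominator cancels and
$$\frac{dI}{da} = \int_{0}^{1} 4 t^{a} \, dt = 4 \left[\frac{t^{a+1}}{a+1}\right]_0^1 = \frac{4}{a + 1}.$$

Integrating with respect to $a$ gives $I(a) = \log{\left(\frac{16 \left(a + 1\right)^{4}}{6561} \right)} + C$.

At $a = \frac{7}{2}$ the integrand is identically $0$, so $I(\frac{7}{2}) = 0$. The closed form gives $0$, hence $C = 0$.

Setting $a = \frac{5}{3}$:
$$I = \log{\left(\frac{65536}{531441} \right)}.$$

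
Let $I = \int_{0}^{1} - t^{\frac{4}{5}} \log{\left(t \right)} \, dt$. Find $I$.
$\frac{25}{81}$

Start from the elementary integral
$$J(a) = \int_{0}^{1} - t^{a} \, dt = - \frac{1}{a + 1}.$$

Differentiating under the integral sign brings down a factor of $\ln t$:
$$\frac{dJ}{da} = \int_{0}^{1} - t^{a} \log{\left(t \right)} \, dt = \frac{1}{\left(a + 1\right)^{2}}.$$

The integral on the left is $I$, so $I = \frac{1}{\left(a + 1\right)^{2}}$.

Setting $a = \frac{4}{5}$:
$$I = \frac{25}{81}.$$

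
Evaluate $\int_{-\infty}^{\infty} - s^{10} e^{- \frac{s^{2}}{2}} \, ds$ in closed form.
$- 945 \sqrt{2} \sqrt{\pi}$

Consider the simpler parametrised integral
$$J(a) = \int_{-\infty}^{\infty} - e^{- a s^{2}} \, ds = - \frac{\sqrt{\pi}}{\sqrt{a}}.$$

Differentiating under the integral sign brings down a factor of $(-s^2)$:
$$\frac{dJ}{da} = \int_{-\infty}^{\infty} s^{2} e^{- a s^{2}} \, ds = \frac{\sqrt{\pi}}{2 a^{\frac{3}{2}}}.$$

Repeating $5$ times in total — each differentiation brings down another $(-s^2)$ — gives
$$\frac{d^{5}J}{da^{5}} = \int_{-\infty}^{\infty} s^{10} e^{- a s^{2}} \, ds = \frac{945 \sqrt{\pi}}{32 a^{\frac{11}{2}}},$$
and the integrand here is $(-1)^{5}$ times the target integrand, so $I = (-1)^{5}\,\frac{d^{5}J}{da^{5}} = - \frac{945 \sqrt{\pi}}{32 a^{\frac{11}{2}}}$.

Setting $a = \frac{1}{2}$:
$$I = - 945 \sqrt{2} \sqrt{\pi}.$$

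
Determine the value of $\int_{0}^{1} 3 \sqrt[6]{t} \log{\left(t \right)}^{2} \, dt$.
$\frac{1296}{343}$

Consider the simpler parametrised integral
$$J(a) = \int_{0}^{1} 3 t^{a} \, dt = \frac{3}{a + 1}.$$

Differentiating under the integral sign brings down a factor of $\ln t$:
$$\frac{dJ}{da} = \int_{0}^{1} 3 t^{a} \log{\left(t \right)} \, dt = - \frac{3}{\left(a + 1\right)^{2}}.$$

Repeating twice in total — each differentiation brings down another $\ln t$ — gives
$$\frac{d^{2}J}{da^{2}} = \int_{0}^{1} 3 t^{a} \log{\left(t \right)}^{2} \, dt = \frac{6}{\left(a + 1\right)^{3}},$$
and the integrand here is exactly the target integrand, so $I = \frac{6}{\left(a + 1\right)^{3}}$.

Setting $a = \frac{1}{6}$:
$$I = \frac{1296}{343}.$$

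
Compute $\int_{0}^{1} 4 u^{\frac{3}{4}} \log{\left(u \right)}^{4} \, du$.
$\frac{98304}{16807}$

Consider the simpler parametrised integral
$$J(a) = \int_{0}^{1} 4 u^{a} \, du = \frac{4}{a + 1}.$$

Differentiating under the integral sign brings down a factor of $\ln u$:
$$\frac{dJ}{da} = \int_{0}^{1} 4 u^{a} \log{\left(u \right)} \, du = - \frac{4}{\left(a + 1\right)^{2}}.$$

Repeating $4$ times in total — each differentiation brings down another $\ln u$ — gives
$$\frac{d^{4}J}{da^{4}} = \int_{0}^{1} 4 u^{a} \log{\left(u \right)}^{4} \, du = \frac{96}{\left(a + 1\right)^{5}},$$
and the integrand here is exactly the target integrand, so $I = \frac{96}{\left(a + 1\right)^{5}}$.

Setting $a = \frac{3}{4}$:
$$I = \frac{98304}{16807}.$$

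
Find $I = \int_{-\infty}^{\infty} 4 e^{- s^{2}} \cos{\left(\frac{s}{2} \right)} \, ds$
$\frac{4 \sqrt{\pi}}{e^{\frac{1}{16}}}$

Treat the cosine frequency as a parameter and define $I(b) = \int_{-\infty}^{\infty} 4 e^{- s^{2}} \cos{\left(b s \right)} \, ds$.

Differentiating under the integral sign,
$$I'(b) = \int_{-\infty}^{\infty} - 4 s e^{- s^{2}} \sin{\left(b s \right)} \, ds.$$

Integrate $\int_{-\infty}^{\infty} s \sin(b s)\, e^{- s^{2}}\, ds$ by parts with $u = \sin(b s)$ and $dv = s\, e^{- s^{2}}\, ds$, giving $v = - \frac{e^{- s^{2}}}{2}$. The boundary term vanishes and
$$\int_{-\infty}^{\infty} s \sin(b s)\, e^{- s^{2}}\, ds = \frac{b}{2} \int_{-\infty}^{\infty} \cos(b s)\, e^{- s^{2}}\, ds,$$
so $I'(b) = - \frac{b}{2}\, I(b)$.

This is a separable first-order ODE; solving with the initial condition $I(0) = \int_{-\infty}^{\infty} 4 e^{- s^{2}}\,ds = 4 \sqrt{\pi}$ gives
$$I(b) = 4 \sqrt{\pi} e^{- \frac{b^{2}}{4}}.$$

Setting $b = \frac{1}{2}$:
$$I = \frac{4 \sqrt{\pi}}{e^{\frac{1}{16}}}.$$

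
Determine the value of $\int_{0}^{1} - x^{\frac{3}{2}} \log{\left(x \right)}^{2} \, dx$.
$- \frac{16}{125}$

Consider the simpler parametrised integral
$$J(a) = \int_{0}^{1} - x^{a} \, dx = - \frac{1}{a + 1}.$$

Differentiating under the integral sign brings down a factor of $\ln x$:
$$\frac{dJ}{da} = \int_{0}^{1} - x^{a} \log{\left(x \right)} \, dx = \frac{1}{\left(a + 1\right)^{2}}.$$

Repeating twice in total — each differentiation brings down another $\ln x$ — gives
$$\frac{d^{2}J}{da^{2}} = \int_{0}^{1} - x^{a} \log{\left(x \right)}^{2} \, dx = - \frac{2}{\left(a + 1\right)^{3}},$$
and the integrand here is exactly the target integrand, so $I = - \frac{2}{\left(a + 1\right)^{3}}$.

Setting $a = \frac{3}{2}$:
$$I = - \frac{16}{125}.$$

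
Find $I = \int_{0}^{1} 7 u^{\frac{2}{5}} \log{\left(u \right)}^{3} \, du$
$- \frac{3750}{343}$

Start from the elementary integral
$$J(a) = \int_{0}^{1} 7 u^{a} \, du = \frac{7}{a + 1}.$$

Differentiating under the integral sign brings down a factor of $\ln u$:
$$\frac{dJ}{da} = \int_{0}^{1} 7 u^{a} \log{\left(u \right)} \, du = - \frac{7}{\left(a + 1\right)^{2}}.$$

Repeating $3$ times in total — each differentiation brings down another $\ln u$ — gives
$$\frac{d^{3}J}{da^{3}} = \int_{0}^{1} 7 u^{a} \log{\left(u \right)}^{3} \, du = - \frac{42}{\left(a + 1\right)^{4}},$$
and the integrand here is exactly the target integrand, so $I = - \frac{42}{\left(a + 1\right)^{4}}$.

Setting $a = \frac{2}{5}$:
$$I = - \frac{3750}{343}.$$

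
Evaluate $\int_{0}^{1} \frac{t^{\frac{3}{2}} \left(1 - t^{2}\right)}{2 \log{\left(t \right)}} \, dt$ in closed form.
$- \log{\left(3 \right)} + \frac{\log{\left(5 \right)}}{2}$

Replace the exponent $\frac{7}{2}$ by a parameter $a$: let $I(a) = \int_{0}^{1} \frac{t^{\frac{3}{2}} - t^{a}}{2 \log{\left(t \right)}} \, dt$.

Since $\dfrac{\partial}{\partial a}\,t^{a} = t^{a} \ln t$, the $\ln t$ in the denominator cancels and
$$\frac{dI}{da} = \int_{0}^{1} - \frac{1}{2} t^{a} \, dt = - \frac{1}{2} \left[\frac{t^{a+1}}{a+1}\right]_0^1 = - \frac{1}{2 a + 2}.$$

Integrating with respect to $a$ gives $I(a) = - \frac{\log{\left(a + 1 \right)}}{2} - \frac{\log{\left(2 \right)}}{2} + \frac{\log{\left(5 \right)}}{2} + C$.

At $a = \frac{3}{2}$ the integrand is identically $0$, so $I(\frac{3}{2}) = 0$. The closed form gives $0$, hence $C = 0$.

Setting $a = \frac{7}{2}$:
$$I = - \log{\left(3 \right)} + \frac{\log{\left(5 \right)}}{2}.$$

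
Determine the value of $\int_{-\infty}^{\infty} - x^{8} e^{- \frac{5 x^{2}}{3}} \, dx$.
$- \frac{1701 \sqrt{15} \sqrt{\pi}}{10000}$

Start from the elementary integral
$$J(a) = \int_{-\infty}^{\infty} - e^{- a x^{2}} \, dx = - \frac{\sqrt{\pi}}{\sqrt{a}}.$$

Differentiating under the integral sign brings down a factor of $(-x^2)$:
$$\frac{dJ}{da} = \int_{-\infty}^{\infty} x^{2} e^{- a x^{2}} \, dx = \frac{\sqrt{\pi}}{2 a^{\frac{3}{2}}}.$$

Repeating $4$ times in total — each differentiation brings down another $(-x^2)$ — gives
$$\frac{d^{4}J}{da^{4}} = \int_{-\infty}^{\infty} - x^{8} e^{- a x^{2}} \, dx = - \frac{105 \sqrt{\pi}}{16 a^{\frac{9}{2}}},$$
and the integrand here is exactly the target integrand, so $I = - \frac{105 \sqrt{\pi}}{16 a^{\frac{9}{2}}}$.

Setting $a = \frac{5}{3}$:
$$I = - \frac{1701 \sqrt{15} \sqrt{\pi}}{10000}.$$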